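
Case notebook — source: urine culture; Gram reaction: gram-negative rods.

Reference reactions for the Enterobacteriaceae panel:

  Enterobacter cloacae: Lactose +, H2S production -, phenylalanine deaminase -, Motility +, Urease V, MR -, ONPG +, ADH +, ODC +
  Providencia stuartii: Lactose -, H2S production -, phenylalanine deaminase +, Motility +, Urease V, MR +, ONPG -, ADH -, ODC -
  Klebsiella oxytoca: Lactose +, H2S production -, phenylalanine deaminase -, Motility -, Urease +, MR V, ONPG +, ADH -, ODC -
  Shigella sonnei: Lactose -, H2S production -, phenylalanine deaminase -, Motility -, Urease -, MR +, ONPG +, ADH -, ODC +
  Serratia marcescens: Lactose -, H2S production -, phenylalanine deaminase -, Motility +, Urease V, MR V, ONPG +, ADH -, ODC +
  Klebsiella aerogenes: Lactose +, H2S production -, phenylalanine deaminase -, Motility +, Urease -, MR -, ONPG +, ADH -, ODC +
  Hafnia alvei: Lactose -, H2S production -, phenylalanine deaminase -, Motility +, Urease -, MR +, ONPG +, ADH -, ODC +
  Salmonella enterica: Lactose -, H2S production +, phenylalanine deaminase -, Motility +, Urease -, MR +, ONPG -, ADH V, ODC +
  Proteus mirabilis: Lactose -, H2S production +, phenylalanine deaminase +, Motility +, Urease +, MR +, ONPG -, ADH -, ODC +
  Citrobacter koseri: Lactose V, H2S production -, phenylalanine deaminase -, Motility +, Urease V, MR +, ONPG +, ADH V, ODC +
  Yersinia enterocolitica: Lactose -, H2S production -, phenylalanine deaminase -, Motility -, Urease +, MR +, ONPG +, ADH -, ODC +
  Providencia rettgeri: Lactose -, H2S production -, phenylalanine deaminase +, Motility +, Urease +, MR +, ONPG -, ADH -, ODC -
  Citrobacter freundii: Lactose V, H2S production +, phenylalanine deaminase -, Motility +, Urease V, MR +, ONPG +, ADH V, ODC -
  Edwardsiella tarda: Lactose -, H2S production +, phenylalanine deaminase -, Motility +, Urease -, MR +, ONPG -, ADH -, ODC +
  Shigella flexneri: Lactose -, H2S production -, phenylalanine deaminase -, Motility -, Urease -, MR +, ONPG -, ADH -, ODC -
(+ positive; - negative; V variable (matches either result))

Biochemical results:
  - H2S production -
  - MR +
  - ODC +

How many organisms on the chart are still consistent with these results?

H2S production -: excludes Salmonella enterica, Proteus mirabilis, Citrobacter freundii, Edwardsiella tarda — 11 left.
MR +: excludes Enterobacter cloacae, Klebsiella aerogenes — 9 left.
ODC +: excludes Providencia stuartii, Klebsiella oxytoca, Providencia rettgeri, Shigella flexneri — 5 left.
Still consistent: Citrobacter koseri, Hafnia alvei, Serratia marcescens, Shigella sonnei, Yersinia enterocolitica.

5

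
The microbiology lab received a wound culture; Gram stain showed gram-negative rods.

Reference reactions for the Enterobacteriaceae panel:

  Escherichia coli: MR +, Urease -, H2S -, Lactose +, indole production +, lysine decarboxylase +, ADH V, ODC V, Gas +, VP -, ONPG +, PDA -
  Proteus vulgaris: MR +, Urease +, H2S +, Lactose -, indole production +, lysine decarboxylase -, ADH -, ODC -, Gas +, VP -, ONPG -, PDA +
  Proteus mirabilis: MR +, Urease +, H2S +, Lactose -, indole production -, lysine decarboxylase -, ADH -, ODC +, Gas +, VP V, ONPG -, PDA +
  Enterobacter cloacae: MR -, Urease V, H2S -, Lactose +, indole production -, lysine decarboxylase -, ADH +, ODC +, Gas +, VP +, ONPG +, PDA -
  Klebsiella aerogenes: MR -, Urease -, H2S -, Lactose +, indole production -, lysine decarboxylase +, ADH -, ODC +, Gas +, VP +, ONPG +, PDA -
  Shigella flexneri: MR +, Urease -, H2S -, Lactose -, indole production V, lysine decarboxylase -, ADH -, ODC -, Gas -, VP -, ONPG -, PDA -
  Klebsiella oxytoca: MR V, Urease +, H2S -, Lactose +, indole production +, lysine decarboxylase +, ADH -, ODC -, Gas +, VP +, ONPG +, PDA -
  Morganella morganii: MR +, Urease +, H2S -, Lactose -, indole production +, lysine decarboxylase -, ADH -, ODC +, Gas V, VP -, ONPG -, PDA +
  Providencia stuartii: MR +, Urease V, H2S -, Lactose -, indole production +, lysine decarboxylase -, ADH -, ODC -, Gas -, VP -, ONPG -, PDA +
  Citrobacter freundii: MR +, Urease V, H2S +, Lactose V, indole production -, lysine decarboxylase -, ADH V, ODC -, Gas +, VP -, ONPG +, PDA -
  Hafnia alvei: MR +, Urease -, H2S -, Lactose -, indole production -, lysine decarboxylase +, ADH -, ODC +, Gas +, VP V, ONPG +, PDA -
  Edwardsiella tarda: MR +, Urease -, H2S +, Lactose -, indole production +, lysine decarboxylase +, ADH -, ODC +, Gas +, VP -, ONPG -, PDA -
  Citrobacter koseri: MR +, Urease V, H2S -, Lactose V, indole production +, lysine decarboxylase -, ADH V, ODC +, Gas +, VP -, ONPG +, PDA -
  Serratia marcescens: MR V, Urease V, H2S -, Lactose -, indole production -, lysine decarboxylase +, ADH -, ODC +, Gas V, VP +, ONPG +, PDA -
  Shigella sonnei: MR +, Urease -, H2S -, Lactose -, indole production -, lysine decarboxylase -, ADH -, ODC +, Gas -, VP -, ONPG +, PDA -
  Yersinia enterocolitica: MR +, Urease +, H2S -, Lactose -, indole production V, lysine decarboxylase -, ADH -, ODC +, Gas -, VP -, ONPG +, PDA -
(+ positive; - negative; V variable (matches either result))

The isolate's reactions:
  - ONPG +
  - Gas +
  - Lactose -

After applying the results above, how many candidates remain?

4

Gas +: excludes Shigella flexneri, Providencia stuartii, Shigella sonnei, Yersinia enterocolitica — 12 left.
ONPG +: excludes Proteus vulgaris, Proteus mirabilis, Morganella morganii, Edwardsiella tarda — 8 left.
Lactose -: excludes Escherichia coli, Enterobacter cloacae, Klebsiella aerogenes, Klebsiella oxytoca — 4 left.
Still consistent: Citrobacter freundii, Citrobacter koseri, Hafnia alvei, Serratia marcescens.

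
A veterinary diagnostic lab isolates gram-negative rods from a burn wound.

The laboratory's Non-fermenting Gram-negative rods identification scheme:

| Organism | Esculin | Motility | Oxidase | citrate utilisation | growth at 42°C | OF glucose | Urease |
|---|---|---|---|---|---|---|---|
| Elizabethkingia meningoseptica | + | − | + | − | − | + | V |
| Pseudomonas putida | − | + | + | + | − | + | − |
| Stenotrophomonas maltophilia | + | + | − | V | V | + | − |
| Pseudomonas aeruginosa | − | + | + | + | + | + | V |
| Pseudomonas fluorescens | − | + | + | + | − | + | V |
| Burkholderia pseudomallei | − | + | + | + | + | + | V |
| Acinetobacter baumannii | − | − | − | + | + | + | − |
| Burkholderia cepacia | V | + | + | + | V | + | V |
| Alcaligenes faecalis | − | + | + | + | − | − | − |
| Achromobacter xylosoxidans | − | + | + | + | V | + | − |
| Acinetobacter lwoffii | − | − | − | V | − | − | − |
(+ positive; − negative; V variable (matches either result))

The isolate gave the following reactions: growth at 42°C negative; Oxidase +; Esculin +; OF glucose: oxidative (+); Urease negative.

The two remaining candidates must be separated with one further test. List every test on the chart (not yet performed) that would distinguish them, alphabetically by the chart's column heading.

Esculin +: excludes 8 organisms — 3 left.
growth at 42°C −: all 3 remaining candidates are consistent.
OF glucose +: all 3 remaining candidates are consistent.
Urease −: all 3 remaining candidates are consistent.
Oxidase +: excludes Stenotrophomonas maltophilia — 2 left.
Two candidates remain: Burkholderia cepacia and Elizabethkingia meningoseptica.
  Motility: Burkholderia cepacia +, Elizabethkingia meningoseptica − — discriminates.
  citrate utilisation: Burkholderia cepacia +, Elizabethkingia meningoseptica − — discriminates.

citrate utilisation, Motility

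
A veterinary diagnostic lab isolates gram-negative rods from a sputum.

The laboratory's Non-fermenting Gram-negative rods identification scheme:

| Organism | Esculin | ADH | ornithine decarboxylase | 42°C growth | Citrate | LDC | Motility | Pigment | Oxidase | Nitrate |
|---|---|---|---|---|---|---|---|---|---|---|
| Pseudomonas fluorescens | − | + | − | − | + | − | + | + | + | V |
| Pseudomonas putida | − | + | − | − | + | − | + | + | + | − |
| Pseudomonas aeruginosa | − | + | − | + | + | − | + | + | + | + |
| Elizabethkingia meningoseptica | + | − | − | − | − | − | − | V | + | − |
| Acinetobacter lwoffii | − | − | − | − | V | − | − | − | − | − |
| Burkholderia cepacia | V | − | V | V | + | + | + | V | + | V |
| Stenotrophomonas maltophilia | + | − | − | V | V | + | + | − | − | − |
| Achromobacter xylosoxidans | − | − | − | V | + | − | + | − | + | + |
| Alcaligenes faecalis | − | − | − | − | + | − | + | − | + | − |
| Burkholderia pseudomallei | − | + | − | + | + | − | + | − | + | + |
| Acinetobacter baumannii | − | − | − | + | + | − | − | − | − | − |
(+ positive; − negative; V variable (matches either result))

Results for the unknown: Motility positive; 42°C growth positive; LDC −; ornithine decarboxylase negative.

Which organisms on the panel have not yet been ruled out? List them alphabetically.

LDC −: excludes Burkholderia cepacia, Stenotrophomonas maltophilia — 9 left.
Motility +: excludes Elizabethkingia meningoseptica, Acinetobacter lwoffii, Acinetobacter baumannii — 6 left.
ornithine decarboxylase −: all 6 remaining candidates are consistent.
42°C growth +: excludes Pseudomonas fluorescens, Pseudomonas putida, Alcaligenes faecalis — 3 left.

Achromobacter xylosoxidans, Burkholderia pseudomallei, Pseudomonas aeruginosa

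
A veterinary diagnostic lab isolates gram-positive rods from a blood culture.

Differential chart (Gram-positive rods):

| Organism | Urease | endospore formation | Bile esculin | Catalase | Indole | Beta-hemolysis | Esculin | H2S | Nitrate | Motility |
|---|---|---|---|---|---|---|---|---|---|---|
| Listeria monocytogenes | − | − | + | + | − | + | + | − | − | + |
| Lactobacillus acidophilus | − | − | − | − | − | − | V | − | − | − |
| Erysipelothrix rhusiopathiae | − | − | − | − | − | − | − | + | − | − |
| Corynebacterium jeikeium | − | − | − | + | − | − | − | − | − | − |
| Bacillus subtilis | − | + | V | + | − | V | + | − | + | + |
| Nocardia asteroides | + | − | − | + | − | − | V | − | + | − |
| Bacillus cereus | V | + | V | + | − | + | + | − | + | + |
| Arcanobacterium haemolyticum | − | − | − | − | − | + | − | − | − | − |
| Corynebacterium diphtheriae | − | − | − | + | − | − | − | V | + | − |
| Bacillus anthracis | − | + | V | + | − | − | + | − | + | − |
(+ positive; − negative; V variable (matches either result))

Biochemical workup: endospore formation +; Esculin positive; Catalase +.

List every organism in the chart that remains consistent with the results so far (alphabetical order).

Bacillus anthracis, Bacillus cereus, Bacillus subtilis

endospore formation +: excludes 7 organisms — 3 left.
Esculin +: all 3 remaining candidates are consistent.
Catalase +: all 3 remaining candidates are consistent.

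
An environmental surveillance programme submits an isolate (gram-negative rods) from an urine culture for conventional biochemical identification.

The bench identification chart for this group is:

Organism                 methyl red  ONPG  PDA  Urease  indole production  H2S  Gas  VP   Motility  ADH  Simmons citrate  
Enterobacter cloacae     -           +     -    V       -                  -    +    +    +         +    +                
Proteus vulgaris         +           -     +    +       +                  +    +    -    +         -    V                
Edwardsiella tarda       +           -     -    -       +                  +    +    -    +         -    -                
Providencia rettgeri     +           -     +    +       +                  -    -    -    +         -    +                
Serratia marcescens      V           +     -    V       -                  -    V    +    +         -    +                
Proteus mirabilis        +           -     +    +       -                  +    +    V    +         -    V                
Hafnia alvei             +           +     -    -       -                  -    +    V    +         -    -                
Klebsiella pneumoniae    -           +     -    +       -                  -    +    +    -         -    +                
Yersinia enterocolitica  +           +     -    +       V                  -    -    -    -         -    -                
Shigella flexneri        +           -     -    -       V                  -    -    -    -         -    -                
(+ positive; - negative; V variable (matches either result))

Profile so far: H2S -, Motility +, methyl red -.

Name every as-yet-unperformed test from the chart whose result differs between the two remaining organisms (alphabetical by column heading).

Motility +: excludes Klebsiella pneumoniae, Yersinia enterocolitica, Shigella flexneri — 7 left.
H2S -: excludes Proteus vulgaris, Edwardsiella tarda, Proteus mirabilis — 4 left.
methyl red -: excludes Providencia rettgeri, Hafnia alvei — 2 left.
Two candidates remain: Enterobacter cloacae and Serratia marcescens.
  ONPG: + vs + — same for both, does not separate.
  PDA: - vs - — same for both, does not separate.
  Urease: V vs V — variable for at least one, does not separate.
  indole production: - vs - — same for both, does not separate.
  Gas: + vs V — variable for at least one, does not separate.
  VP: + vs + — same for both, does not separate.
  ADH: Enterobacter cloacae +, Serratia marcescens - — discriminates.
  Simmons citrate: + vs + — same for both, does not separate.

ADH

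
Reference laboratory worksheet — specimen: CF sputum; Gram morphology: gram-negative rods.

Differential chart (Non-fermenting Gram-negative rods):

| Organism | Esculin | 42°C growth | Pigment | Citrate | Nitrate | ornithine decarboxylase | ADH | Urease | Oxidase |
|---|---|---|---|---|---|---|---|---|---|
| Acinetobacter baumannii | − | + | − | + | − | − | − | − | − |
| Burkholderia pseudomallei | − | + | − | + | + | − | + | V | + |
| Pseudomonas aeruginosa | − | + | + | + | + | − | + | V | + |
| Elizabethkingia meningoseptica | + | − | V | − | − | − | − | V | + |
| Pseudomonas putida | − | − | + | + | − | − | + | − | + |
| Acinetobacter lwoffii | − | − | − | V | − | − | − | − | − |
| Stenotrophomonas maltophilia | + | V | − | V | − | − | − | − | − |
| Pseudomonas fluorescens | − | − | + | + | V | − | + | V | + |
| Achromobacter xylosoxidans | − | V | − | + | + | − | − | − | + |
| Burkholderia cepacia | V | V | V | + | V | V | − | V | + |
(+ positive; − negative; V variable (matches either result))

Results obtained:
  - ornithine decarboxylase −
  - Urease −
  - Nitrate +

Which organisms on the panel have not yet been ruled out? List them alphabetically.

Achromobacter xylosoxidans, Burkholderia cepacia, Burkholderia pseudomallei, Pseudomonas aeruginosa, Pseudomonas fluorescens

ornithine decarboxylase −: all 10 remaining candidates are consistent.
Urease −: all 10 remaining candidates are consistent.
Nitrate +: excludes 5 organisms — 5 left.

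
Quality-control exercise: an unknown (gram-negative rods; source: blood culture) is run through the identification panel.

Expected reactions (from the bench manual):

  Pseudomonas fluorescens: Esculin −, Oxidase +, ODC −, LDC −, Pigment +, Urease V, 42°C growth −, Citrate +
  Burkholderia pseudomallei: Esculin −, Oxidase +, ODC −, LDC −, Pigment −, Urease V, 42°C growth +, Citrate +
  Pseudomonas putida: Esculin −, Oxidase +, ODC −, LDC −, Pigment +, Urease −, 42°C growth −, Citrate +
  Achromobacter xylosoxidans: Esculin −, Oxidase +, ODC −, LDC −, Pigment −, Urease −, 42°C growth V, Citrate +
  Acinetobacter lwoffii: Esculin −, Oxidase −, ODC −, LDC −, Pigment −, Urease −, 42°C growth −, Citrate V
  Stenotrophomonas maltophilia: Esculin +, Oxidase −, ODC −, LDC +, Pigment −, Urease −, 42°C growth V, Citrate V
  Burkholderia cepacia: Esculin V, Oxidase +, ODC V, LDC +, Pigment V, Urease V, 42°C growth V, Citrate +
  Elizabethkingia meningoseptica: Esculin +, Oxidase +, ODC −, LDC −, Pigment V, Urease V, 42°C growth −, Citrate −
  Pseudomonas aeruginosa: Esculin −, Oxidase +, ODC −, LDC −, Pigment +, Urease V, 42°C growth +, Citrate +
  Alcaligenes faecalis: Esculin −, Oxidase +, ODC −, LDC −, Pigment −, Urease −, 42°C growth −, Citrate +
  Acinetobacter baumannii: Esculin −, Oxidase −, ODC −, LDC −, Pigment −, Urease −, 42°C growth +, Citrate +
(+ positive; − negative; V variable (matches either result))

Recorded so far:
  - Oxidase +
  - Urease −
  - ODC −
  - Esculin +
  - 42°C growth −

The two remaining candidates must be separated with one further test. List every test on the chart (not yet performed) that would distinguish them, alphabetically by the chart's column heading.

Urease −: all 11 remaining candidates are consistent.
ODC −: all 11 remaining candidates are consistent.
42°C growth −: excludes Burkholderia pseudomallei, Pseudomonas aeruginosa, Acinetobacter baumannii — 8 left.
Oxidase +: excludes Acinetobacter lwoffii, Stenotrophomonas maltophilia — 6 left.
Esculin +: excludes Pseudomonas fluorescens, Pseudomonas putida, Achromobacter xylosoxidans, Alcaligenes faecalis — 2 left.
Two candidates remain: Burkholderia cepacia and Elizabethkingia meningoseptica.
  LDC: Burkholderia cepacia +, Elizabethkingia meningoseptica − — discriminates.
  Pigment: V vs V — variable for at least one, does not separate.
  Citrate: Burkholderia cepacia +, Elizabethkingia meningoseptica − — discriminates.

Citrate, LDC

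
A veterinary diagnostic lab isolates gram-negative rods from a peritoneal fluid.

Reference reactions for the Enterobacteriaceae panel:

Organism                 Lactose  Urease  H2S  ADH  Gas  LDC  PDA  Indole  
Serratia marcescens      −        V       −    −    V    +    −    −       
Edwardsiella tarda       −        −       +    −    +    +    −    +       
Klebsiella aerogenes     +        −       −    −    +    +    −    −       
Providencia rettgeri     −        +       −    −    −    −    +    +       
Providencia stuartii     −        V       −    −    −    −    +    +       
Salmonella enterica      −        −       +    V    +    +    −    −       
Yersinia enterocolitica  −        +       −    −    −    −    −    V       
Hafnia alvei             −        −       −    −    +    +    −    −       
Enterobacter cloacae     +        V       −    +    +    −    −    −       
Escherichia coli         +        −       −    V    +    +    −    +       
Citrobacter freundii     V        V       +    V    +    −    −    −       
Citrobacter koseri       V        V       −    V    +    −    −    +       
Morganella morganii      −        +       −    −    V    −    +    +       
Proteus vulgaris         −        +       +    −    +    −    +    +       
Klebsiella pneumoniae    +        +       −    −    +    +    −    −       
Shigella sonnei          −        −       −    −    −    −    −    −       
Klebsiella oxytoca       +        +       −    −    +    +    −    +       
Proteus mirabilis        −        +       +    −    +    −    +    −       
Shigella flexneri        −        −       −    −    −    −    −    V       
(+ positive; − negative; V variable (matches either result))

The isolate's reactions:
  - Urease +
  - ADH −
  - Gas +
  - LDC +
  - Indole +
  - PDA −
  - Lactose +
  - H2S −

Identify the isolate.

Klebsiella oxytoca

ADH −: excludes Enterobacter cloacae — 18 left.
H2S −: excludes 5 organisms — 13 left.
LDC +: excludes 7 organisms — 6 left.
PDA −: all 6 remaining candidates are consistent.
Gas +: all 6 remaining candidates are consistent.
Urease +: excludes Klebsiella aerogenes, Hafnia alvei, Escherichia coli — 3 left.
Lactose +: excludes Serratia marcescens — 2 left.
Indole +: excludes Klebsiella pneumoniae — 1 left.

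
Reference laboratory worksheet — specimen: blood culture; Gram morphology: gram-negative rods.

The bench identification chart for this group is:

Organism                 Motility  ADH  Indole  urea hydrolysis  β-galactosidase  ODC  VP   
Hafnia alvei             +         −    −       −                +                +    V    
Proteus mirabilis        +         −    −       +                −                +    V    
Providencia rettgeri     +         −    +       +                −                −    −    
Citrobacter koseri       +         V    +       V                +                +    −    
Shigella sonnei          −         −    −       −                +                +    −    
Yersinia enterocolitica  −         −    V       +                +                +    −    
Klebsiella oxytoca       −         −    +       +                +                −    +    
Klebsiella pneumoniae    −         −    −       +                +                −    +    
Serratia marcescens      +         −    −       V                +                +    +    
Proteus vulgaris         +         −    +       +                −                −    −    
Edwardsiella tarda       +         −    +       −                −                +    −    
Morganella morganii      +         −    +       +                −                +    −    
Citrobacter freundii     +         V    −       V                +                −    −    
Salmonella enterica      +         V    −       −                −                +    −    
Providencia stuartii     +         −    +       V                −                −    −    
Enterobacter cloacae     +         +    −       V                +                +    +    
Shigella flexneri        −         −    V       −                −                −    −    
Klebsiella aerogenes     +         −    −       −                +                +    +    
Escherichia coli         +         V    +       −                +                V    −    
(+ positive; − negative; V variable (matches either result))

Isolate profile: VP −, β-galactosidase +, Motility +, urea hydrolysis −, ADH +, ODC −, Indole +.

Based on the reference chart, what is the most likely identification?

Escherichia coli

ADH +: excludes 14 organisms — 5 left.
Indole +: excludes Citrobacter freundii, Salmonella enterica, Enterobacter cloacae — 2 left.
VP −: all 2 remaining candidates are consistent.
ODC −: excludes Citrobacter koseri — 1 left.
Motility +: the one remaining candidate is consistent.
β-galactosidase +: the one remaining candidate is consistent.
urea hydrolysis −: the one remaining candidate is consistent.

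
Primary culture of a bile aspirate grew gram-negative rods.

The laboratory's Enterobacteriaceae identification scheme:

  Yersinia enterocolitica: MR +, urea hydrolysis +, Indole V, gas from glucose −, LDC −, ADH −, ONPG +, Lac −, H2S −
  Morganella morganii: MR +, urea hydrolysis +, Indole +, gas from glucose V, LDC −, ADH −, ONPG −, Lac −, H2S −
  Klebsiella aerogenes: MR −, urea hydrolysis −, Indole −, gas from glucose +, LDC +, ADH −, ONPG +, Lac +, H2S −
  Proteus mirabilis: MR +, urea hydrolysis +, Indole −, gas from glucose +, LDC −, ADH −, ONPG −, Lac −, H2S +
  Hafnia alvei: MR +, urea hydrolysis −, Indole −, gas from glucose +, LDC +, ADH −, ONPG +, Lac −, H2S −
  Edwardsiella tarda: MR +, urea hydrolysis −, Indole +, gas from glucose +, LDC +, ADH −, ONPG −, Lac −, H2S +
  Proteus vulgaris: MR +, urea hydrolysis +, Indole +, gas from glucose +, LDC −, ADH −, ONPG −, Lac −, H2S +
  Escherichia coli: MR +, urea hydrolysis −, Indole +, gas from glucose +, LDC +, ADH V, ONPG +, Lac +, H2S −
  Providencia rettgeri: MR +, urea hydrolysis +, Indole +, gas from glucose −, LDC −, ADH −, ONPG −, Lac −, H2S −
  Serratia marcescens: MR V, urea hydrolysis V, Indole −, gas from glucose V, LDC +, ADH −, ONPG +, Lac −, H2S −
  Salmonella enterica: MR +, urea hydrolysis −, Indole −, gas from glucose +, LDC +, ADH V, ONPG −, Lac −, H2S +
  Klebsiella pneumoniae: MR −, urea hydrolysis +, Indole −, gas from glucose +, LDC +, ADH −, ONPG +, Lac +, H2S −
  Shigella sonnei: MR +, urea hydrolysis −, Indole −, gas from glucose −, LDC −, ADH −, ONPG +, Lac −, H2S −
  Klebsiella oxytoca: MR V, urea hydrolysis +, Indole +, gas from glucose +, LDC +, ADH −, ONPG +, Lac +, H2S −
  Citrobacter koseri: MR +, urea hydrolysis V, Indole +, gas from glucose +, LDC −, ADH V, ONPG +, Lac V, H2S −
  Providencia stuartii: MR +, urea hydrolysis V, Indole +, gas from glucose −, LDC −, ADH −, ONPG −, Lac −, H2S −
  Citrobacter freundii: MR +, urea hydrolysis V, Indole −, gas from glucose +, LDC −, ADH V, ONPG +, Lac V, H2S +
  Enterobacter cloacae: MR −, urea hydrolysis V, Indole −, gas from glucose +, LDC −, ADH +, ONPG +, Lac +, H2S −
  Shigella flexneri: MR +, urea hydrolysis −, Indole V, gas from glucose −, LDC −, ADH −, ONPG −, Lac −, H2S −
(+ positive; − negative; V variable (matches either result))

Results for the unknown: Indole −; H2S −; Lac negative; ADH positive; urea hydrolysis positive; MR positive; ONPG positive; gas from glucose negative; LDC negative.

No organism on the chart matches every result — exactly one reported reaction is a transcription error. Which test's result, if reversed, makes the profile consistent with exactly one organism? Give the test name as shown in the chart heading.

ADH

As reported, no row in the chart matches all 9 reactions.
Reversing Lac → still no organism matches.
Reversing ADH (to −) → unique match: Yersinia enterocolitica.
Reversing urea hydrolysis → still no organism matches.
Reversing Indole → still no organism matches.
Reversing gas from glucose → still no organism matches.
Reversing MR → still no organism matches.
Reversing H2S → still no organism matches.
Reversing LDC → still no organism matches.
Reversing ONPG → still no organism matches.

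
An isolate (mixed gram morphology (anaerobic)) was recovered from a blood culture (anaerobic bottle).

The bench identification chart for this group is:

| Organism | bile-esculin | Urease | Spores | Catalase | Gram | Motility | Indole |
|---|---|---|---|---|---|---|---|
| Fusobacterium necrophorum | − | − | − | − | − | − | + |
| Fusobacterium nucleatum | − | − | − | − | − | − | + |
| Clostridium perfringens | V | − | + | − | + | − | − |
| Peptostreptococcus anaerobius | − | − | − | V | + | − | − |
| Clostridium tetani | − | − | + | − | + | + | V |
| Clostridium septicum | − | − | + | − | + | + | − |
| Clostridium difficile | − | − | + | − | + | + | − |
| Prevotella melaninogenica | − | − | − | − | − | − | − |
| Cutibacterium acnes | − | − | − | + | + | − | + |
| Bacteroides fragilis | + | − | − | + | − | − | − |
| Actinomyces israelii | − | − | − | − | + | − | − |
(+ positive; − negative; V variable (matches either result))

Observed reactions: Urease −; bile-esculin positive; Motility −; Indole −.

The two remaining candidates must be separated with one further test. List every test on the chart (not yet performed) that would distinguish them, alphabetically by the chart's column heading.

Catalase, Gram, Spores

Motility −: excludes Clostridium tetani, Clostridium septicum, Clostridium difficile — 8 left.
Indole −: excludes Fusobacterium necrophorum, Fusobacterium nucleatum, Cutibacterium acnes — 5 left.
Urease −: all 5 remaining candidates are consistent.
bile-esculin +: excludes Peptostreptococcus anaerobius, Prevotella melaninogenica, Actinomyces israelii — 2 left.
Two candidates remain: Bacteroides fragilis and Clostridium perfringens.
  Spores: Bacteroides fragilis −, Clostridium perfringens + — discriminates.
  Catalase: Bacteroides fragilis +, Clostridium perfringens − — discriminates.
  Gram: Bacteroides fragilis −, Clostridium perfringens + — discriminates.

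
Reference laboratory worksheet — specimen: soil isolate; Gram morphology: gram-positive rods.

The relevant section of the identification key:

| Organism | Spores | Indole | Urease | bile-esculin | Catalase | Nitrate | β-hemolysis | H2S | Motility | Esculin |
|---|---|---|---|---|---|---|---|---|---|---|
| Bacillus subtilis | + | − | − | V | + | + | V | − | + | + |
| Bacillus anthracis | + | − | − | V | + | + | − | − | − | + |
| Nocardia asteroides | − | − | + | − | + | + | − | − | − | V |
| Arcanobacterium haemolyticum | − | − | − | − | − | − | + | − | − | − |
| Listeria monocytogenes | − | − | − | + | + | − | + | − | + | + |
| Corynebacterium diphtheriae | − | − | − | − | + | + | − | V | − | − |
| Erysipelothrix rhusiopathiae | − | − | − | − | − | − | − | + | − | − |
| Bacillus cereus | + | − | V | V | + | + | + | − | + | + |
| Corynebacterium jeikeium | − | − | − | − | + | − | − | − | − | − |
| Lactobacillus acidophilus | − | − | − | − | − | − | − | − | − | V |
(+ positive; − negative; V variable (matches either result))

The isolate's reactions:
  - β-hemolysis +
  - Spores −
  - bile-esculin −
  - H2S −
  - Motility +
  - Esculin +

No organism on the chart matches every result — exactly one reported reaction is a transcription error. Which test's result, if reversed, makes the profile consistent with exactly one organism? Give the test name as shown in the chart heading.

bile-esculin

As reported, no row in the chart matches all 6 reactions.
Reversing Esculin → still no organism matches.
Reversing bile-esculin (to +) → unique match: Listeria monocytogenes.
Reversing β-hemolysis → still no organism matches.
Reversing Motility → still no organism matches.
Reversing H2S → still no organism matches.
Reversing Spores → 2 organisms match (not unique).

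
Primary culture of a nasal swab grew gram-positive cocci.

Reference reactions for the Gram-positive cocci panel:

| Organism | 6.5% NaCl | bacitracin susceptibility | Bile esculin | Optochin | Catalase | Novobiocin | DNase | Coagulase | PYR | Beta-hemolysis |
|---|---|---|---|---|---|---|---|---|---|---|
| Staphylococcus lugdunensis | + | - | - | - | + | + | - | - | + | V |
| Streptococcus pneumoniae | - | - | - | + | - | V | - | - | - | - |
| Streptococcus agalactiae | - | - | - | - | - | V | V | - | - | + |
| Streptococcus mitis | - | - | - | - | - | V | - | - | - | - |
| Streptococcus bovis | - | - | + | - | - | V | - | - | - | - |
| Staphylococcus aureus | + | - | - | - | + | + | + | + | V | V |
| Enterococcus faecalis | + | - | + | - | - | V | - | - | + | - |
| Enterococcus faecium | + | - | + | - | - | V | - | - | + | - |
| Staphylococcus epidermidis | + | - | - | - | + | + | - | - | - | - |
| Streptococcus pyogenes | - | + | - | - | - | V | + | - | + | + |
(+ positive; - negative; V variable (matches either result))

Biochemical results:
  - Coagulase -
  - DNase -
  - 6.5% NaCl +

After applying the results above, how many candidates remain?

4

6.5% NaCl +: excludes 5 organisms — 5 left.
Coagulase -: excludes Staphylococcus aureus — 4 left.
DNase -: all 4 remaining candidates are consistent.
Still consistent: Enterococcus faecalis, Enterococcus faecium, Staphylococcus epidermidis, Staphylococcus lugdunensis.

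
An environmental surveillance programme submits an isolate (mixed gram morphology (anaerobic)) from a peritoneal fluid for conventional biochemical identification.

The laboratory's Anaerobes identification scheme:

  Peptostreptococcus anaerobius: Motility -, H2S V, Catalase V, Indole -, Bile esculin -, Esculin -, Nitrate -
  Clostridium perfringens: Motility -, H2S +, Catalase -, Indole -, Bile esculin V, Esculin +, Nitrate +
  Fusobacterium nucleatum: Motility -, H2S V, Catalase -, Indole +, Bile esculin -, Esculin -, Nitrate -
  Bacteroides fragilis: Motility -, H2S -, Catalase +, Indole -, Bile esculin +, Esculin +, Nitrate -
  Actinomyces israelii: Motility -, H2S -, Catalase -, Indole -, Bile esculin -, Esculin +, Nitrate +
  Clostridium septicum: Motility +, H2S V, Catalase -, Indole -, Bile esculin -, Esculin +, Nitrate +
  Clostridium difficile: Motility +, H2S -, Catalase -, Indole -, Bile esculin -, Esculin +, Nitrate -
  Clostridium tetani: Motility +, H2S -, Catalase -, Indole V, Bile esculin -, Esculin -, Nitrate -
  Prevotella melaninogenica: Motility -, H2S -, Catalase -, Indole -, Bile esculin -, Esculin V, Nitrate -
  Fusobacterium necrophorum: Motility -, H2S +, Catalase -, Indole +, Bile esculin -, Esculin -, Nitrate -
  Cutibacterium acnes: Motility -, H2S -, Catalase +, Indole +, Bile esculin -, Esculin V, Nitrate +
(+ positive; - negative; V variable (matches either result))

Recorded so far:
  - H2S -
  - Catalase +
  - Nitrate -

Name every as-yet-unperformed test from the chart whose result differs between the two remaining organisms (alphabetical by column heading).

H2S -: excludes Clostridium perfringens, Fusobacterium necrophorum — 9 left.
Nitrate -: excludes Actinomyces israelii, Clostridium septicum, Cutibacterium acnes — 6 left.
Catalase +: excludes Fusobacterium nucleatum, Clostridium difficile, Clostridium tetani, Prevotella melaninogenica — 2 left.
Two candidates remain: Bacteroides fragilis and Peptostreptococcus anaerobius.
  Motility: - vs - — same for both, does not separate.
  Indole: - vs - — same for both, does not separate.
  Bile esculin: Bacteroides fragilis +, Peptostreptococcus anaerobius - — discriminates.
  Esculin: Bacteroides fragilis +, Peptostreptococcus anaerobius - — discriminates.

Bile esculin, Esculin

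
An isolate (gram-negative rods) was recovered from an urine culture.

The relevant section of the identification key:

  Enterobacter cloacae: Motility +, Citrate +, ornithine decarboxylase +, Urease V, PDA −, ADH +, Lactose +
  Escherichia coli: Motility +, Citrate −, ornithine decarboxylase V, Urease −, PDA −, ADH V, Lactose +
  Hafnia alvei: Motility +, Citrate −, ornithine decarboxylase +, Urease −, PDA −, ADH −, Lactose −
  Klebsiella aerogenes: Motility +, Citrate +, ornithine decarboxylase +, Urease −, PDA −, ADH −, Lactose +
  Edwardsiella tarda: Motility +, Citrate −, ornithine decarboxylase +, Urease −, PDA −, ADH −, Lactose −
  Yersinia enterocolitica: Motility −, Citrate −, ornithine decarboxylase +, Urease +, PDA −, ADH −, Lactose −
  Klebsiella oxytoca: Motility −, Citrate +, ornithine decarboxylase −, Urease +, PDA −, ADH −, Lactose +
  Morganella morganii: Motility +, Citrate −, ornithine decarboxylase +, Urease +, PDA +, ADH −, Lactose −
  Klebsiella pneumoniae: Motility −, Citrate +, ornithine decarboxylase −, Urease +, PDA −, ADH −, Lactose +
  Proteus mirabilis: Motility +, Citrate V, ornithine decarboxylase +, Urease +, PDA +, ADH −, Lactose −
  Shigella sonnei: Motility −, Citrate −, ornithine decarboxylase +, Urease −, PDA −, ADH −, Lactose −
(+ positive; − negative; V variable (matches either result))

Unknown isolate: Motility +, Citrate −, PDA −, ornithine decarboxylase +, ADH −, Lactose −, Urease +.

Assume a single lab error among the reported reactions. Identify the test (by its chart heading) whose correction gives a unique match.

As reported, no row in the chart matches all 7 reactions.
Reversing Urease → 2 organisms match (not unique).
Reversing ADH → still no organism matches.
Reversing Citrate → still no organism matches.
Reversing PDA → 2 organisms match (not unique).
Reversing Lactose → still no organism matches.
Reversing ornithine decarboxylase → still no organism matches.
Reversing Motility (to −) → unique match: Yersinia enterocolitica.

Motility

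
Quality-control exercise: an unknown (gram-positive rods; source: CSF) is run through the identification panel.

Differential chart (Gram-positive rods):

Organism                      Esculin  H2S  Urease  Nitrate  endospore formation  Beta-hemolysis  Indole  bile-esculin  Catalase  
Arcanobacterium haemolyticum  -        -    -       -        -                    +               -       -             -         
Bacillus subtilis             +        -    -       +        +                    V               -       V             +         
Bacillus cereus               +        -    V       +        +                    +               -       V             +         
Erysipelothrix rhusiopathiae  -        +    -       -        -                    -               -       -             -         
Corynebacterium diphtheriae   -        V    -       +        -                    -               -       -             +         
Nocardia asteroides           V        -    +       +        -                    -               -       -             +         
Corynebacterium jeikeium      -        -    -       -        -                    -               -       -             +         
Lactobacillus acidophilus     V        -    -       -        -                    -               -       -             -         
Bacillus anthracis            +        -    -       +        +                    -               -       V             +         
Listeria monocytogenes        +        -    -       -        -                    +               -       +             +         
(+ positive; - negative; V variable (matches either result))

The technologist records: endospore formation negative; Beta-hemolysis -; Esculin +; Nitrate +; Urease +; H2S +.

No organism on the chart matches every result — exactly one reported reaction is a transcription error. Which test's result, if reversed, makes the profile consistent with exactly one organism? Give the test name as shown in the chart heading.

As reported, no row in the chart matches all 6 reactions.
Reversing Beta-hemolysis → still no organism matches.
Reversing Urease → still no organism matches.
Reversing Esculin → still no organism matches.
Reversing endospore formation → still no organism matches.
Reversing Nitrate → still no organism matches.
Reversing H2S (to -) → unique match: Nocardia asteroides.

H2S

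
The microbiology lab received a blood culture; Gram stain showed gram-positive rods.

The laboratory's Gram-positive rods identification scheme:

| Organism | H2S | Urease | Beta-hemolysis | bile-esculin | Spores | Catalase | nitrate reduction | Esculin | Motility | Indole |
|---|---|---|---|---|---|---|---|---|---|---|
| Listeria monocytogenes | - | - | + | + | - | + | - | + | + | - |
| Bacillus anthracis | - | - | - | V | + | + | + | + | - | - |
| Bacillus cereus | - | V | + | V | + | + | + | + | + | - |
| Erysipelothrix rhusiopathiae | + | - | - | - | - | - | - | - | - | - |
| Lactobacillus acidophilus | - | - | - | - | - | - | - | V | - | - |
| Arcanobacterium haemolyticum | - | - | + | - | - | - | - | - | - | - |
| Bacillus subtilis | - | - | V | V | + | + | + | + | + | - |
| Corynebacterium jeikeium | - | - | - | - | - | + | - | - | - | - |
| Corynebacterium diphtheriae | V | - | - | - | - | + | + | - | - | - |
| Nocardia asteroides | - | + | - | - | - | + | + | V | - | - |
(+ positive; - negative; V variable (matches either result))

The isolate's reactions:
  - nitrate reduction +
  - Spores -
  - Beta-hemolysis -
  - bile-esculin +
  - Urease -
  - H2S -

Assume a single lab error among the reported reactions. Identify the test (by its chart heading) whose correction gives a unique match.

As reported, no row in the chart matches all 6 reactions.
Reversing Urease → still no organism matches.
Reversing H2S → still no organism matches.
Reversing Spores → 2 organisms match (not unique).
Reversing Beta-hemolysis → still no organism matches.
Reversing nitrate reduction → still no organism matches.
Reversing bile-esculin (to -) → unique match: Corynebacterium diphtheriae.

bile-esculin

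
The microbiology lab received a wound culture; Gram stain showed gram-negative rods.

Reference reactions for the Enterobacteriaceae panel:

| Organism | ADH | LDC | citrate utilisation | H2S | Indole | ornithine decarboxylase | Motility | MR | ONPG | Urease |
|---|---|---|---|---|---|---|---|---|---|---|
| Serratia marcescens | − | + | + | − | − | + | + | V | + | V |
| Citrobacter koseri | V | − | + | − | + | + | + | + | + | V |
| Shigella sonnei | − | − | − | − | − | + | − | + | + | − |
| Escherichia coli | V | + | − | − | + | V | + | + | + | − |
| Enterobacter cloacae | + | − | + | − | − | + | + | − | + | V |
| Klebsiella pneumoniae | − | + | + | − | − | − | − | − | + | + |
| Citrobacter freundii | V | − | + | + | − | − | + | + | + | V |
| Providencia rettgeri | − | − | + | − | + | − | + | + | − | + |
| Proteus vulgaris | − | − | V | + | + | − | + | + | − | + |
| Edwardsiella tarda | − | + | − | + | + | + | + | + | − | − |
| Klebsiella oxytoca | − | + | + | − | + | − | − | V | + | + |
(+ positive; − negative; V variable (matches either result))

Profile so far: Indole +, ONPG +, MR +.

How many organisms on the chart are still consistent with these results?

ONPG +: excludes Providencia rettgeri, Proteus vulgaris, Edwardsiella tarda — 8 left.
Indole +: excludes 5 organisms — 3 left.
MR +: all 3 remaining candidates are consistent.
Still consistent: Citrobacter koseri, Escherichia coli, Klebsiella oxytoca.

3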